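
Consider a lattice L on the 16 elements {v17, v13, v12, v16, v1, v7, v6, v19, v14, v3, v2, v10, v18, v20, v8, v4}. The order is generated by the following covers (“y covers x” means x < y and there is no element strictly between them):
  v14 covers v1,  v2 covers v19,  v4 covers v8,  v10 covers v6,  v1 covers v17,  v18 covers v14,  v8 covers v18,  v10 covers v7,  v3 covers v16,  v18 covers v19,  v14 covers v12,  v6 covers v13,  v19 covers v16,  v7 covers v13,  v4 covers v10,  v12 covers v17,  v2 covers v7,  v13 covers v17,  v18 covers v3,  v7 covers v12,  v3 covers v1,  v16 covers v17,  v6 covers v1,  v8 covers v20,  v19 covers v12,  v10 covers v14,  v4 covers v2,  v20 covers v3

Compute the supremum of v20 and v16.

v20

Common upper bounds of {v20, v16}: v20, v4, v8.
The least among these is v20.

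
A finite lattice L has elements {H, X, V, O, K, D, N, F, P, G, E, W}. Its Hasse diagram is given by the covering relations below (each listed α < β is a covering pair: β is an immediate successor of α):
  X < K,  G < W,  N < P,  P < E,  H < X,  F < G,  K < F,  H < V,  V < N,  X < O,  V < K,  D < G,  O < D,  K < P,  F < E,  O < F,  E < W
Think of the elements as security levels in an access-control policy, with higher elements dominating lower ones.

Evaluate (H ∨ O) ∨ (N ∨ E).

H ∨ O = O
N ∨ E = E
O ∨ E = E

E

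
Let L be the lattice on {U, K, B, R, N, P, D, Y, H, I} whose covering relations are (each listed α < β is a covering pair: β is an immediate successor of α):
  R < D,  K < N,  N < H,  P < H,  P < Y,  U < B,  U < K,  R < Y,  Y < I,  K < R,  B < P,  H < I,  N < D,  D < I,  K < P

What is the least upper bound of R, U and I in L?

I

Common upper bounds of {R, U, I}: I.
The least among these is I.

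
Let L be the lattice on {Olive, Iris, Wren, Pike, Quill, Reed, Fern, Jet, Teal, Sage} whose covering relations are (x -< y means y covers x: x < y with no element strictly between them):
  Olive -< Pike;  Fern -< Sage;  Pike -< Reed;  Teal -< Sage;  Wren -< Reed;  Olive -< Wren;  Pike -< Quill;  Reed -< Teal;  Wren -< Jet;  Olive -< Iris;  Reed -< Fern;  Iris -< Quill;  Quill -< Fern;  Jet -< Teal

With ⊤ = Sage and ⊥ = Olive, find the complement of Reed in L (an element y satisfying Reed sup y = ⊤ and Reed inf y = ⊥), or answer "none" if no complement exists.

none

For every candidate y, either Reed ∨ y ≠ Sage or Reed ∧ y ≠ Olive; no complement exists.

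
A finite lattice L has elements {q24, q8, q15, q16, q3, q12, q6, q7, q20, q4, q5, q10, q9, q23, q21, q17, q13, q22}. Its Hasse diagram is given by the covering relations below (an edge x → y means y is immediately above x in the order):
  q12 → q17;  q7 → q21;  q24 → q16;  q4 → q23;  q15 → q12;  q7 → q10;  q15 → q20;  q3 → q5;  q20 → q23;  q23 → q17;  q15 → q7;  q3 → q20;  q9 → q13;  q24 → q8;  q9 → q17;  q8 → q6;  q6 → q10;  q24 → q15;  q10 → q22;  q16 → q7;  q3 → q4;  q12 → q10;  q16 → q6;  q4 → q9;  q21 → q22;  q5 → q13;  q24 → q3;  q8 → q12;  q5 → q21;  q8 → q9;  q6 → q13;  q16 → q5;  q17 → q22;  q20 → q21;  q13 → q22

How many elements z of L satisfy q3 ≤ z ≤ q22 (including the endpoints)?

10

The interval [q3, q22] = {q13, q17, q20, q21, q22, q23, q3, q4, q5, q9}, which has 10 elements.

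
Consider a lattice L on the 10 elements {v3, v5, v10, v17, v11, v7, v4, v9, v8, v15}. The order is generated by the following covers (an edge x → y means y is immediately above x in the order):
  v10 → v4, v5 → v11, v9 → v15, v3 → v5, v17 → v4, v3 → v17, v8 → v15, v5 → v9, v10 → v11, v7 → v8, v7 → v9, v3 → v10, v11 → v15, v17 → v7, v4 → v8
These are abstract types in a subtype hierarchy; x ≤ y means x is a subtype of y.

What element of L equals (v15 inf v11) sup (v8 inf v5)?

v11

v15 ∧ v11 = v11
v8 ∧ v5 = v3
v11 ∨ v3 = v11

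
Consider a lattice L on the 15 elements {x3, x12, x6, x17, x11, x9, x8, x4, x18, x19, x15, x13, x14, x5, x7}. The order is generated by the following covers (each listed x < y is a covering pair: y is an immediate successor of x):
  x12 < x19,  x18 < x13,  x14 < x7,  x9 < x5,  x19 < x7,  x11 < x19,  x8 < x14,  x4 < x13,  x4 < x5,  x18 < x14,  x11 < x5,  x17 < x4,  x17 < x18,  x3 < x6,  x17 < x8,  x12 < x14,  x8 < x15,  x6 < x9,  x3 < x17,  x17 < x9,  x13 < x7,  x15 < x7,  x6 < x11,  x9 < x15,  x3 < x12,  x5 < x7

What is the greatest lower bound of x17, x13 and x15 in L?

Common lower bounds of {x17, x13, x15}: x17, x3.
The greatest among these is x17.

x17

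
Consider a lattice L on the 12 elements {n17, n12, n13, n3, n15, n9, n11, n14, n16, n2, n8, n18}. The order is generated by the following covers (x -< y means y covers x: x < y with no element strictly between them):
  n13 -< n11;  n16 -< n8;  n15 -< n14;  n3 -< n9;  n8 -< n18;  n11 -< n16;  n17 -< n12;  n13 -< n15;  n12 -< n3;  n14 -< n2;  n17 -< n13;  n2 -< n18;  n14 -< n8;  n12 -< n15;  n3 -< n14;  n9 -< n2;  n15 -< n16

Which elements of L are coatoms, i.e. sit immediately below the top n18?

n2, n8

The coatoms are exactly the elements covered by n18: n2, n8.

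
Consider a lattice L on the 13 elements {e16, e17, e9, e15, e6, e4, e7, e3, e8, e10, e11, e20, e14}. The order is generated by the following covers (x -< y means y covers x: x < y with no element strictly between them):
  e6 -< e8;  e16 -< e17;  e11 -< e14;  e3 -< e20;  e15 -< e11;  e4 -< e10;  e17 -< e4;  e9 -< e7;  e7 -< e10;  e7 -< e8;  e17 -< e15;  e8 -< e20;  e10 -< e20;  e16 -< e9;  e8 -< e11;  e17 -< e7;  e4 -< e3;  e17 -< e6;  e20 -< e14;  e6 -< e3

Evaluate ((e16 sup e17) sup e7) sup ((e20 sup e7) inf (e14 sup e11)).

e20

e16 ∨ e17 = e17
e17 ∨ e7 = e7
e20 ∨ e7 = e20
e14 ∨ e11 = e14
e20 ∧ e14 = e20
e7 ∨ e20 = e20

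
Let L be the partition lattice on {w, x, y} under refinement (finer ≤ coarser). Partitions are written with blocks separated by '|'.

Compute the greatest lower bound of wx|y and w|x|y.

The meet (common refinement) of wx|y and w|x|y intersects blocks pairwise, giving w|x|y.

w|x|y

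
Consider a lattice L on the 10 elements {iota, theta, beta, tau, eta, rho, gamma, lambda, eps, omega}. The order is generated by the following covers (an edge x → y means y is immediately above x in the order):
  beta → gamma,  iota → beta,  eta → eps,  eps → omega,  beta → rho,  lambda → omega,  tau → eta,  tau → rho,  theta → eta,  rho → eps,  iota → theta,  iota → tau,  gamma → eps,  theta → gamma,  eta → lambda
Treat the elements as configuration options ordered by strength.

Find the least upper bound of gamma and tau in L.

Common upper bounds of {gamma, tau}: eps, omega.
The least among these is eps.

eps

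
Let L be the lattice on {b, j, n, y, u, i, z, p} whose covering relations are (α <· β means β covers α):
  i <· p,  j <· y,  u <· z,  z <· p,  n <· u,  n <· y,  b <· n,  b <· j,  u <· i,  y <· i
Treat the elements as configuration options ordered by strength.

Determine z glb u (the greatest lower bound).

u

Common lower bounds of {z, u}: b, n, u.
The greatest among these is u.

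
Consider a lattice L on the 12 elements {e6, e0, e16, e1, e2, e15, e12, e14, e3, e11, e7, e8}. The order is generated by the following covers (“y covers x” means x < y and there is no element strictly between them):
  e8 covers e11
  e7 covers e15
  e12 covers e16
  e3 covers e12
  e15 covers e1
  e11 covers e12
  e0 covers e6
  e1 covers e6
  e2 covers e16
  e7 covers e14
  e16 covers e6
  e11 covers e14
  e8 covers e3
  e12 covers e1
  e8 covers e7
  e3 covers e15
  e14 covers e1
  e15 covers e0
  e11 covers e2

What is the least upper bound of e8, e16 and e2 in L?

e8

Common upper bounds of {e8, e16, e2}: e8.
The least among these is e8.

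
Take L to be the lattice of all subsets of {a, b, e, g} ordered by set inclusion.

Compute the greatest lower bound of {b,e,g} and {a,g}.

Under ⊆, meet is intersection: {b,e,g} ∩ {a,g} = {g}.

{g}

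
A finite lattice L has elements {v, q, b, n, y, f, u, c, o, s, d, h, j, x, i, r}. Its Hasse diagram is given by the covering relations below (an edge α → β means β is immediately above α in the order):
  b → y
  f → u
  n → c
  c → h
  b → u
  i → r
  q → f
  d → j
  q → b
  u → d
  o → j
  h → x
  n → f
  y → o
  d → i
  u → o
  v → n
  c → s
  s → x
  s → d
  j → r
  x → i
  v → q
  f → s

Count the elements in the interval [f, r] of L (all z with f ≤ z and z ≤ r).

9

The interval [f, r] = {d, f, i, j, o, r, s, u, x}, which has 9 elements.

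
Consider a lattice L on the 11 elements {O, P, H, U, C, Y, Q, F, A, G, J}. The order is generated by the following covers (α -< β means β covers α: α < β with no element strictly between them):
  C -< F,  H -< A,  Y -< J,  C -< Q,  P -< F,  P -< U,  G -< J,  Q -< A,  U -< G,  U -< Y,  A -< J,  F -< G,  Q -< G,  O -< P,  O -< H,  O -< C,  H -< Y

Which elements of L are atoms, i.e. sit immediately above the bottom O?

C, H, P

The atoms are exactly the elements that cover O: C, H, P.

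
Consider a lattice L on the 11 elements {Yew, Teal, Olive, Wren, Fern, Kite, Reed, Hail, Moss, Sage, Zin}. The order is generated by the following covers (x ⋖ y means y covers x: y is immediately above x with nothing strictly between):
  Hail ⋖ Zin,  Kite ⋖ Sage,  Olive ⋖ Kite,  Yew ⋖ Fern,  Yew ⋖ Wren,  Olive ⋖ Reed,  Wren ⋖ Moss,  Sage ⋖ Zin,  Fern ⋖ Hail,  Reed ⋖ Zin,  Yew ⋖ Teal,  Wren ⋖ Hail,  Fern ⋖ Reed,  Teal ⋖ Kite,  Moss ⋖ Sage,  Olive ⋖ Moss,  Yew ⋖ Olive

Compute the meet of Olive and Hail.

Common lower bounds of {Olive, Hail}: Yew.
The greatest among these is Yew.

Yew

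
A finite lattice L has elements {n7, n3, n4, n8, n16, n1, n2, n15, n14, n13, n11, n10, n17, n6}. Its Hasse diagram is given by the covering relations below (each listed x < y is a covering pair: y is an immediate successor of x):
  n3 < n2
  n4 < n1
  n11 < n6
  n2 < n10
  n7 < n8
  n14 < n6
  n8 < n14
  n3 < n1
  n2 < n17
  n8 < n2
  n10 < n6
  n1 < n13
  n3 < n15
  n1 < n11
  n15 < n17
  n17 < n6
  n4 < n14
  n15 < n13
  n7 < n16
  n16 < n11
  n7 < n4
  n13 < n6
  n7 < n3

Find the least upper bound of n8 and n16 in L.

Common upper bounds of {n8, n16}: n6.
The least among these is n6.

n6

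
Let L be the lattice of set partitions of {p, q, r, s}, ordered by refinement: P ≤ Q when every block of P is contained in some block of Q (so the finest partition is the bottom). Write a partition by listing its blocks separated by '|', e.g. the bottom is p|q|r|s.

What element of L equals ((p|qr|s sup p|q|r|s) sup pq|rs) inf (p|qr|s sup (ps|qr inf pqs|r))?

p|qr|s ∨ p|q|r|s = p|qr|s
p|qr|s ∨ pq|rs = pqrs
ps|qr ∧ pqs|r = ps|q|r
p|qr|s ∨ ps|q|r = ps|qr
pqrs ∧ ps|qr = ps|qr

ps|qr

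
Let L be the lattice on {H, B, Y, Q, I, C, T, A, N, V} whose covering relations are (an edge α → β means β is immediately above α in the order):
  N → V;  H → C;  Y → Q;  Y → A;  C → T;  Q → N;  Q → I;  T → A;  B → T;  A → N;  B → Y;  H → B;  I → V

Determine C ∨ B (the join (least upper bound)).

T

Common upper bounds of {C, B}: A, N, T, V.
The least among these is T.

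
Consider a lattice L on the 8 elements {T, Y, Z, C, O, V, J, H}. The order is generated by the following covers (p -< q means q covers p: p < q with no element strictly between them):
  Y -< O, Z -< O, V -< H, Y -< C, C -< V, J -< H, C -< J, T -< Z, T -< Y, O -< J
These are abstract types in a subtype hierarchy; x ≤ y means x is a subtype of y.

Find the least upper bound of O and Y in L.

O

Common upper bounds of {O, Y}: H, J, O.
The least among these is O.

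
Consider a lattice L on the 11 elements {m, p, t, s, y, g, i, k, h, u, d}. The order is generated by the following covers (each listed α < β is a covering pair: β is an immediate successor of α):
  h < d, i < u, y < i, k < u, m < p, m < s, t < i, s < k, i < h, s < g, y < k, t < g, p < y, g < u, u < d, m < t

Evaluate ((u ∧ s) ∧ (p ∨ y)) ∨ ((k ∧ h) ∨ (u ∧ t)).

u ∧ s = s
p ∨ y = y
s ∧ y = m
k ∧ h = y
u ∧ t = t
y ∨ t = i
m ∨ i = i

i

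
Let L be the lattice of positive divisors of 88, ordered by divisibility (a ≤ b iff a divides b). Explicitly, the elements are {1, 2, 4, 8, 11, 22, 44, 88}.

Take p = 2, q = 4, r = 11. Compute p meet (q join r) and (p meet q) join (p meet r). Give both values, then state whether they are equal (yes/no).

2; 2; yes

q join r = 44, so p meet (q join r) = 2 meet 44 = 2.
p meet q = 2 and p meet r = 1, so (p meet q) join (p meet r) = 2 join 1 = 2.
Equal: yes.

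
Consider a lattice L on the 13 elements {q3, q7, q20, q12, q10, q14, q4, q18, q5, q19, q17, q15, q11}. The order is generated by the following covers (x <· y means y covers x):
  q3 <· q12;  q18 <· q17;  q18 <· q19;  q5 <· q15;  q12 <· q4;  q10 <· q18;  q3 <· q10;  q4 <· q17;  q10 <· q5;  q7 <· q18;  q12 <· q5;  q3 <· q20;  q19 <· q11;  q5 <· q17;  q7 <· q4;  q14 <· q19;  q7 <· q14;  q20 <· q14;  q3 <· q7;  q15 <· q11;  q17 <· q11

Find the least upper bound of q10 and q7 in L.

q18

Common upper bounds of {q10, q7}: q11, q17, q18, q19.
The least among these is q18.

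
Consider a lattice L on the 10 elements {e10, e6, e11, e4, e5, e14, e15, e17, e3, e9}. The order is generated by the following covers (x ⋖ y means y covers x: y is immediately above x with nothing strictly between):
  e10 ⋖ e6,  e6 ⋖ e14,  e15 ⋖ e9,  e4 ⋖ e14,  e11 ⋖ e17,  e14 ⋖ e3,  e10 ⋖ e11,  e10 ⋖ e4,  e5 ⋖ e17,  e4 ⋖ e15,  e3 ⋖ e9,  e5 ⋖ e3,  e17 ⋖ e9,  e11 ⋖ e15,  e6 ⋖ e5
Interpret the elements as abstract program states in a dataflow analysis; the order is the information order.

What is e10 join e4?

Common upper bounds of {e10, e4}: e14, e15, e3, e4, e9.
The least among these is e4.

e4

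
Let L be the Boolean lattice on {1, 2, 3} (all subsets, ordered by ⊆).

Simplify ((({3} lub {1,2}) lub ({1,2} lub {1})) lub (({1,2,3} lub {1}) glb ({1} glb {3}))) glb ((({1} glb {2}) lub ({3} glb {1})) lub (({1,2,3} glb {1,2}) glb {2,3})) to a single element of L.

{2}

{3} ∨ {1,2} = {1,2,3}
{1,2} ∨ {1} = {1,2}
{1,2,3} ∨ {1,2} = {1,2,3}
{1,2,3} ∨ {1} = {1,2,3}
{1} ∧ {3} = ∅
{1,2,3} ∧ ∅ = ∅
{1,2,3} ∨ ∅ = {1,2,3}
{1} ∧ {2} = ∅
{3} ∧ {1} = ∅
∅ ∨ ∅ = ∅
{1,2,3} ∧ {1,2} = {1,2}
{1,2} ∧ {2,3} = {2}
∅ ∨ {2} = {2}
{1,2,3} ∧ {2} = {2}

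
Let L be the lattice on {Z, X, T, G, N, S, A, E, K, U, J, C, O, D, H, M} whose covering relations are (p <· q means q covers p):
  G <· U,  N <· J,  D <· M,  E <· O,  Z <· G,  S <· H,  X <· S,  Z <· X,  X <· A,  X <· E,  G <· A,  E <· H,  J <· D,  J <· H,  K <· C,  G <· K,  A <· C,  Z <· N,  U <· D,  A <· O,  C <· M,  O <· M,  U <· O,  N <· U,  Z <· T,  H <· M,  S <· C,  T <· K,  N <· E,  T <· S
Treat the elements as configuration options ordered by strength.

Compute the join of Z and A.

Common upper bounds of {Z, A}: A, C, M, O.
The least among these is A.

A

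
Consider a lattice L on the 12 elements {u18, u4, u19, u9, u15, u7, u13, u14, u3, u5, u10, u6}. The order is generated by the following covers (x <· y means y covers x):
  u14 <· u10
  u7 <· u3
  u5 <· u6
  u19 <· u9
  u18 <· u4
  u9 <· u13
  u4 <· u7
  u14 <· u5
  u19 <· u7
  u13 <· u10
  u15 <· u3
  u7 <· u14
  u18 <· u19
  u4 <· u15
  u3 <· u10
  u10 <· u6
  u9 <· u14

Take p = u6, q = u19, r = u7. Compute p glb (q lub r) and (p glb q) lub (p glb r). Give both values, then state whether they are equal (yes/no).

u7; u7; yes

q lub r = u7, so p glb (q lub r) = u6 glb u7 = u7.
p glb q = u19 and p glb r = u7, so (p glb q) lub (p glb r) = u19 lub u7 = u7.
Equal: yes.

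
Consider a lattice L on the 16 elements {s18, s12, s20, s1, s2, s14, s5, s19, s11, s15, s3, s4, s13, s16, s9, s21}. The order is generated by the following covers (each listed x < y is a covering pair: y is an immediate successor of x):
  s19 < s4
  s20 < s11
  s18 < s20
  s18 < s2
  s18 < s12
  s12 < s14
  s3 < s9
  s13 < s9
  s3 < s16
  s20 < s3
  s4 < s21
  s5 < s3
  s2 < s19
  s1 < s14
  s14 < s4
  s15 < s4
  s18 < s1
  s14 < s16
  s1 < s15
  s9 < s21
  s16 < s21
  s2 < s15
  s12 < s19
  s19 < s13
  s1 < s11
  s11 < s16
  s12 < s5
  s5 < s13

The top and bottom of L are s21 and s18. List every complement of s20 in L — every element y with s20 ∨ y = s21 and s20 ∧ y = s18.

Need y with s20 ∨ y = s21 and s20 ∧ y = s18.
Checking each element gives: s15, s4.

s15, s4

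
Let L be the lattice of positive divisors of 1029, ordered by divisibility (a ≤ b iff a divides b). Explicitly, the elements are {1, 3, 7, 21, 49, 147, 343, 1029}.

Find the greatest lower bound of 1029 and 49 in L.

49

In the divisibility order, the meet is the greatest common divisor: gcd(1029, 49) = 49.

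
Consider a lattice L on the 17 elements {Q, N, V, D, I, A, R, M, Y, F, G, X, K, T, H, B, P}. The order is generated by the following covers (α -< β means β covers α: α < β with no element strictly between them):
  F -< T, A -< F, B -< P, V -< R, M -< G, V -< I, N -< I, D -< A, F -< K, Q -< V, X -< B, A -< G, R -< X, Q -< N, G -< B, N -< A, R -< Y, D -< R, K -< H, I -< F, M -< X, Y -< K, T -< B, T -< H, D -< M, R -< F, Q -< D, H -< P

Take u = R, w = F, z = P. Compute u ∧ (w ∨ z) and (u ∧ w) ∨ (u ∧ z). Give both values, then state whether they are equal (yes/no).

R; R; yes

w ∨ z = P, so u ∧ (w ∨ z) = R ∧ P = R.
u ∧ w = R and u ∧ z = R, so (u ∧ w) ∨ (u ∧ z) = R ∨ R = R.
Equal: yes.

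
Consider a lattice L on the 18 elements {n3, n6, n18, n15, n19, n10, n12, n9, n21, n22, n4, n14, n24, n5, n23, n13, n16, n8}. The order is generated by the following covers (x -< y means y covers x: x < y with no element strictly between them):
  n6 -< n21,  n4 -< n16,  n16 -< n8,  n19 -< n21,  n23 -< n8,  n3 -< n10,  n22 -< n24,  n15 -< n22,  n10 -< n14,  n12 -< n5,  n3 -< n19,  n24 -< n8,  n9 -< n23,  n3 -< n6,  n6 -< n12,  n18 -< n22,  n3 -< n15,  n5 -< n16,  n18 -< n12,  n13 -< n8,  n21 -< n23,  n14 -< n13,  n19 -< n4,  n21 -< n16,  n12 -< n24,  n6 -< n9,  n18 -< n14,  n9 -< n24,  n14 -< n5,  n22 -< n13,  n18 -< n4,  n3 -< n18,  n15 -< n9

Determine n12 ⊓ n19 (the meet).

Common lower bounds of {n12, n19}: n3.
The greatest among these is n3.

n3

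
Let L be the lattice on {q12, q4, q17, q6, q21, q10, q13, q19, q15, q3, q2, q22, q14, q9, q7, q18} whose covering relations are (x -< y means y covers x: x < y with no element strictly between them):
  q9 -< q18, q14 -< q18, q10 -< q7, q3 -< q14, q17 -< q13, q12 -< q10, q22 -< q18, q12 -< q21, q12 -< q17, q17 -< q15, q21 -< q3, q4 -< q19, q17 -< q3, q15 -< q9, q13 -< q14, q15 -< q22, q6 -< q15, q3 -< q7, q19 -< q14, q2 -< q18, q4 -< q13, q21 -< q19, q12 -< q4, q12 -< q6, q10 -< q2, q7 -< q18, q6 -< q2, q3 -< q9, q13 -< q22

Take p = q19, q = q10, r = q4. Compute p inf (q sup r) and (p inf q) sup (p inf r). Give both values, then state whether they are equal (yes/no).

q sup r = q18, so p inf (q sup r) = q19 inf q18 = q19.
p inf q = q12 and p inf r = q4, so (p inf q) sup (p inf r) = q12 sup q4 = q4.
Equal: no.

q19; q4; no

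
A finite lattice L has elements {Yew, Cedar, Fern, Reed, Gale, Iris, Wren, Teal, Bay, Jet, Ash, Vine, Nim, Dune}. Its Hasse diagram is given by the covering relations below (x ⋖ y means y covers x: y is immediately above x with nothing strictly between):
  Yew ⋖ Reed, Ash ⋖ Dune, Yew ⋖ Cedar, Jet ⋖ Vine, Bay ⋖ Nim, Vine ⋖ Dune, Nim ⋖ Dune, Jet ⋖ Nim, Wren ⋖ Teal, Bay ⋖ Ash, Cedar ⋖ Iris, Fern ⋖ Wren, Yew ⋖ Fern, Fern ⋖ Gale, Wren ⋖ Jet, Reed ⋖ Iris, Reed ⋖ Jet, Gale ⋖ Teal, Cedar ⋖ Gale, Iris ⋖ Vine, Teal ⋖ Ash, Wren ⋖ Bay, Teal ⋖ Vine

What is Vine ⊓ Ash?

Teal

Common lower bounds of {Vine, Ash}: Cedar, Fern, Gale, Teal, Wren, Yew.
The greatest among these is Teal.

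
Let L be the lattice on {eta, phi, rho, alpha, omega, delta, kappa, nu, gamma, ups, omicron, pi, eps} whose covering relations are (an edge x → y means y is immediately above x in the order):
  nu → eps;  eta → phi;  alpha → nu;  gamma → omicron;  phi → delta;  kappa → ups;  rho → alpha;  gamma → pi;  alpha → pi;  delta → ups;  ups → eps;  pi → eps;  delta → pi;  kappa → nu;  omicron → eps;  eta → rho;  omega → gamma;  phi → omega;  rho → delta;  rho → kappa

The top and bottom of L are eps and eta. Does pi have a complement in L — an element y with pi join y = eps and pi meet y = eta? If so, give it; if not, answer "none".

For every candidate y, either pi ∨ y ≠ eps or pi ∧ y ≠ eta; no complement exists.

none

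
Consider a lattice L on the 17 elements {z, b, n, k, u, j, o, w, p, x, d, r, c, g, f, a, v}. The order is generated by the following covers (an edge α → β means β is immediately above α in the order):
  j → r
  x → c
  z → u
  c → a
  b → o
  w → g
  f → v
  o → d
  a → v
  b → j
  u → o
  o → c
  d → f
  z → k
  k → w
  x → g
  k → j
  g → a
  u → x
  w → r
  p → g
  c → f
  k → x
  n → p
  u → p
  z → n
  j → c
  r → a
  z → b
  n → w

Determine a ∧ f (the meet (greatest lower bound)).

Common lower bounds of {a, f}: b, c, j, k, o, u, x, z.
The greatest among these is c.

c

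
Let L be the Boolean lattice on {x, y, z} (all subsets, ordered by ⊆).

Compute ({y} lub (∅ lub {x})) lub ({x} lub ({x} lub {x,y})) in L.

∅ ∨ {x} = {x}
{y} ∨ {x} = {x,y}
{x} ∨ {x,y} = {x,y}
{x} ∨ {x,y} = {x,y}
{x,y} ∨ {x,y} = {x,y}

{x,y}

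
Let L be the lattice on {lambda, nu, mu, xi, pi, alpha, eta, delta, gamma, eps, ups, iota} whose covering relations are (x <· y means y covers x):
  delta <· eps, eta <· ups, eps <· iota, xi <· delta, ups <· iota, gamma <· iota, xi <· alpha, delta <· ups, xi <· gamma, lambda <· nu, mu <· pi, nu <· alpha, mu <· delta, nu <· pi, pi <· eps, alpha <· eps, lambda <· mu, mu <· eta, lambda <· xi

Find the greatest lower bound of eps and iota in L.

Common lower bounds of {eps, iota}: alpha, delta, eps, lambda, mu, nu, pi, xi.
The greatest among these is eps.

eps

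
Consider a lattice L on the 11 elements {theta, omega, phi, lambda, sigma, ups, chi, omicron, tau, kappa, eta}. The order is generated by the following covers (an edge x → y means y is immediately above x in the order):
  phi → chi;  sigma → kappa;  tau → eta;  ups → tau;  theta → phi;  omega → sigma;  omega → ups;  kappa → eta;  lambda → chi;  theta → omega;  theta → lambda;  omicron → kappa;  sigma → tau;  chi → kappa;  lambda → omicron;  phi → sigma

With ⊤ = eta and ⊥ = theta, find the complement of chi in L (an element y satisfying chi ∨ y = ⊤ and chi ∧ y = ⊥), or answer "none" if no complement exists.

ups

Need y with chi ∨ y = eta and chi ∧ y = theta.
Checking each element gives: ups.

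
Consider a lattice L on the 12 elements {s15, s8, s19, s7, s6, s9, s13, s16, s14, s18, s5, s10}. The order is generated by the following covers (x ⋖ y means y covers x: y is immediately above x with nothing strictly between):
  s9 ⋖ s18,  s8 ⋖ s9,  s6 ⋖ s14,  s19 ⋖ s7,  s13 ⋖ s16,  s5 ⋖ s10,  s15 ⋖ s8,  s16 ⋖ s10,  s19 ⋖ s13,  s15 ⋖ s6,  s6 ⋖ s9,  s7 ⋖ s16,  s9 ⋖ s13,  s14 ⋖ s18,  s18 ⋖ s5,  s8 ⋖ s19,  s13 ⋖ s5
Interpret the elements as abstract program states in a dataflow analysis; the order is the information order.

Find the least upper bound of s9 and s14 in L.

Common upper bounds of {s9, s14}: s10, s18, s5.
The least among these is s18.

s18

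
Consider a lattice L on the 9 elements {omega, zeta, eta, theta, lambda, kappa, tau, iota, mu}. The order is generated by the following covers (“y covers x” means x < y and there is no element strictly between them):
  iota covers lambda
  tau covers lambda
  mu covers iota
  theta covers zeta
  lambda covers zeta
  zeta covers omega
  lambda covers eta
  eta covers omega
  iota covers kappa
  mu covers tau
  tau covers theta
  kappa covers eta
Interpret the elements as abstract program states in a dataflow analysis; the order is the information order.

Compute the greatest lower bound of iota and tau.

lambda

Common lower bounds of {iota, tau}: eta, lambda, omega, zeta.
The greatest among these is lambda.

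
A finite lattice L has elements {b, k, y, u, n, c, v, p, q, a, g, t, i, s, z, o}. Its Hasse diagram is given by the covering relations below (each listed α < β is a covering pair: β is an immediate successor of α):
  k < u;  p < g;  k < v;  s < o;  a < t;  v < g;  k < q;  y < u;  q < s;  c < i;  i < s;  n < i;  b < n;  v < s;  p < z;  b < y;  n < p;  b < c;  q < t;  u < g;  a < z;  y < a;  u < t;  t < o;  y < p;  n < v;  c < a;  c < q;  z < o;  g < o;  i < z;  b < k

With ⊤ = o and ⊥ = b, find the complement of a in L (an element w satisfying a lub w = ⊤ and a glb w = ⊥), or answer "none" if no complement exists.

v

Need w with a ∨ w = o and a ∧ w = b.
Checking each element gives: v.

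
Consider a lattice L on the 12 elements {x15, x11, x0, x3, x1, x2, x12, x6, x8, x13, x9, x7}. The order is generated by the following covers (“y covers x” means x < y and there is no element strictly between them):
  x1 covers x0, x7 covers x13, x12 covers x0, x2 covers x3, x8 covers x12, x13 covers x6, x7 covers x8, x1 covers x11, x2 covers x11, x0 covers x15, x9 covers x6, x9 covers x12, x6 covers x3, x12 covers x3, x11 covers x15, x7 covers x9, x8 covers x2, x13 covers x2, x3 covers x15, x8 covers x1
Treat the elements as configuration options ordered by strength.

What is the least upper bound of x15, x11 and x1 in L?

x1

Common upper bounds of {x15, x11, x1}: x1, x7, x8.
The least among these is x1.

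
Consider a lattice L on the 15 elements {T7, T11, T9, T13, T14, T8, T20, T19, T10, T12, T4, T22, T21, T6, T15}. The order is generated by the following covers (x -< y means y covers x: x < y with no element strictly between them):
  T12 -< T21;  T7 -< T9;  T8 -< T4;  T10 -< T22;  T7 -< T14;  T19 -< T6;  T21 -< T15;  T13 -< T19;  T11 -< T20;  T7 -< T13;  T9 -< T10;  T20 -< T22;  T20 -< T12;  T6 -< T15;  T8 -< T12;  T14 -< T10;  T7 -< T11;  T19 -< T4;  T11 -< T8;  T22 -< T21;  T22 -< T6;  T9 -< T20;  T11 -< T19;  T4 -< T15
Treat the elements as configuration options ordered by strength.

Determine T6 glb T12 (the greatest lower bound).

Common lower bounds of {T6, T12}: T11, T20, T7, T9.
The greatest among these is T20.

T20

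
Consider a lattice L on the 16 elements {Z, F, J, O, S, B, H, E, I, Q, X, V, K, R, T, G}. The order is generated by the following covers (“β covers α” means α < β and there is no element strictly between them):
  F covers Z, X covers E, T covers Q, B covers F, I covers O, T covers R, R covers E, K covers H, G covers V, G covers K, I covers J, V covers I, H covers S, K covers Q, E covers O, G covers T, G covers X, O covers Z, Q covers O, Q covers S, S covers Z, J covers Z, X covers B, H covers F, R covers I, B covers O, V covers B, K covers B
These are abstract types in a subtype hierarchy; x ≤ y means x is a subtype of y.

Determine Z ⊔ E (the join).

Common upper bounds of {Z, E}: E, G, R, T, X.
The least among these is E.

E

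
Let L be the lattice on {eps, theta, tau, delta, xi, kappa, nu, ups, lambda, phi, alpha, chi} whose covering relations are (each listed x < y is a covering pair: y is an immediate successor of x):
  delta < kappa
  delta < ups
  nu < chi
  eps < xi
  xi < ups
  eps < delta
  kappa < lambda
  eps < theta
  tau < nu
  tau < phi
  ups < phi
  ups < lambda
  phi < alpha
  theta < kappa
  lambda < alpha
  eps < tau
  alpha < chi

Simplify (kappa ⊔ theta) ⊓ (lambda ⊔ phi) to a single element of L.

kappa

kappa ∨ theta = kappa
lambda ∨ phi = alpha
kappa ∧ alpha = kappa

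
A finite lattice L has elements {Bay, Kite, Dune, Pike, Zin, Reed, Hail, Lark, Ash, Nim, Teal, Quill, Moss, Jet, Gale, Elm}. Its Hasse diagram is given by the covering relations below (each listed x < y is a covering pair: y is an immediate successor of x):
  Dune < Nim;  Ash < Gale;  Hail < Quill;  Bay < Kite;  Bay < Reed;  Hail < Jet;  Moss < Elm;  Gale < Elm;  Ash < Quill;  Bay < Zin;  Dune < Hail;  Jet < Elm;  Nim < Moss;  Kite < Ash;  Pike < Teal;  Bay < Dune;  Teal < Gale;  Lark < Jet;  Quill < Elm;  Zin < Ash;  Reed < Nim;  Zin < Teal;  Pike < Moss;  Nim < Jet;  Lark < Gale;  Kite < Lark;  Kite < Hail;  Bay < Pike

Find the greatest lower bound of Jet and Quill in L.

Hail

Common lower bounds of {Jet, Quill}: Bay, Dune, Hail, Kite.
The greatest among these is Hail.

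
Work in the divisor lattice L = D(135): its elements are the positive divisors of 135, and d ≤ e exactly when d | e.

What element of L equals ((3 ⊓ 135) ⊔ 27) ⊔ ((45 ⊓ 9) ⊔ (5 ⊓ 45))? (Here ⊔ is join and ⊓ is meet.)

135

3 ∧ 135 = 3
3 ∨ 27 = 27
45 ∧ 9 = 9
5 ∧ 45 = 5
9 ∨ 5 = 45
27 ∨ 45 = 135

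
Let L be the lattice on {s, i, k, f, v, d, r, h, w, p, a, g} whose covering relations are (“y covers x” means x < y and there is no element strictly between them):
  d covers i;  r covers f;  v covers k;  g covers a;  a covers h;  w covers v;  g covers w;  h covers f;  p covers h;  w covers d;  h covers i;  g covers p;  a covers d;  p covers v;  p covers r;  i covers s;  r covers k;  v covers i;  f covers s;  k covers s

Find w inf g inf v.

v

Common lower bounds of {w, g, v}: i, k, s, v.
The greatest among these is v.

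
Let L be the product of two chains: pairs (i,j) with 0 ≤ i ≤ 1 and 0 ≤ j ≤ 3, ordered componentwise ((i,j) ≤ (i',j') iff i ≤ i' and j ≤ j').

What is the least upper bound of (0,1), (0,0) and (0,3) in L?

(0,3)

In a product of chains, the join is componentwise max, giving (0,3).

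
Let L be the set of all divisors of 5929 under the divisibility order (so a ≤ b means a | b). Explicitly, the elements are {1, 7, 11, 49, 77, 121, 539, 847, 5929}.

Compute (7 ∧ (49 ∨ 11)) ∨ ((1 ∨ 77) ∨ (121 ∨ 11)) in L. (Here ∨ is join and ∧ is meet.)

49 ∨ 11 = 539
7 ∧ 539 = 7
1 ∨ 77 = 77
121 ∨ 11 = 121
77 ∨ 121 = 847
7 ∨ 847 = 847

847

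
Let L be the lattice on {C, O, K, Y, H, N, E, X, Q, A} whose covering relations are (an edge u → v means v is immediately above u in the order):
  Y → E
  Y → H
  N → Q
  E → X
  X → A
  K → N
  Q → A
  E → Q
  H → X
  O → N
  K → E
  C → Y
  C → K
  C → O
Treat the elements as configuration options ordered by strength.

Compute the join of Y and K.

Common upper bounds of {Y, K}: A, E, Q, X.
The least among these is E.

E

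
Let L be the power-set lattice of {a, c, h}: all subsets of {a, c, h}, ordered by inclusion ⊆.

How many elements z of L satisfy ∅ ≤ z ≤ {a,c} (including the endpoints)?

4

The interval [∅, {a,c}] = {{a,c}, {a}, {c}, ∅}, which has 4 elements.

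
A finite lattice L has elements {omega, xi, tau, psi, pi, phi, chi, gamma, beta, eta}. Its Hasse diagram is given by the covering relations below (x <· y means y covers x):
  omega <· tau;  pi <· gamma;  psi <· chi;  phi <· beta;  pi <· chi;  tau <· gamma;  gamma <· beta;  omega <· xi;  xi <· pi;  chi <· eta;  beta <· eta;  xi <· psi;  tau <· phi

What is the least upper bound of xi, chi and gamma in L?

Common upper bounds of {xi, chi, gamma}: eta.
The least among these is eta.

eta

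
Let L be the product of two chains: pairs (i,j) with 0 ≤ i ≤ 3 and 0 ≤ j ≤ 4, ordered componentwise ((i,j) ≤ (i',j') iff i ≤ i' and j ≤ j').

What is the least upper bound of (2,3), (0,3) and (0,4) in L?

(2,4)

In a product of chains, the join is componentwise max, giving (2,4).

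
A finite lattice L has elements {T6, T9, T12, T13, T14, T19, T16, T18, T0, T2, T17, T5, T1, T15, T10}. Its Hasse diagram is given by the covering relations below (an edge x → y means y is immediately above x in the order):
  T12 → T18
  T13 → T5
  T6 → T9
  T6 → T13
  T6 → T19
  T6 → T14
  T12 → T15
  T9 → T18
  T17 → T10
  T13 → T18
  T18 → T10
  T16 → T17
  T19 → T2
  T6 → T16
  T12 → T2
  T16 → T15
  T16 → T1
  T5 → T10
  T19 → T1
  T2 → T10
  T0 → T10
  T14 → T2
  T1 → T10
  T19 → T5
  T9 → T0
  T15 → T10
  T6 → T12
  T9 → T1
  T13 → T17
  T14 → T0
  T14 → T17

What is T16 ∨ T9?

Common upper bounds of {T16, T9}: T1, T10.
The least among these is T1.

T1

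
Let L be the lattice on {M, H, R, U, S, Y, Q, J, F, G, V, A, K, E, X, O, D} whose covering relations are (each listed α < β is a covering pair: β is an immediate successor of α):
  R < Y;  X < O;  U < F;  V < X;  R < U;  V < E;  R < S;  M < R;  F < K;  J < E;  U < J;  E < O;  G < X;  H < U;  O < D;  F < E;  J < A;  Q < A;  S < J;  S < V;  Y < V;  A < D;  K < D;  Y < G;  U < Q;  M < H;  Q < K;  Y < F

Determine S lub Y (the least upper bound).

V

Common upper bounds of {S, Y}: D, E, O, V, X.
The least among these is V.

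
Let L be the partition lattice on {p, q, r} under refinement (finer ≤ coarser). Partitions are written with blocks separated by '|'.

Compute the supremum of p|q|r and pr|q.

Common upper bounds of {p|q|r, pr|q}: pqr, pr|q.
The least among these is pr|q.

pr|q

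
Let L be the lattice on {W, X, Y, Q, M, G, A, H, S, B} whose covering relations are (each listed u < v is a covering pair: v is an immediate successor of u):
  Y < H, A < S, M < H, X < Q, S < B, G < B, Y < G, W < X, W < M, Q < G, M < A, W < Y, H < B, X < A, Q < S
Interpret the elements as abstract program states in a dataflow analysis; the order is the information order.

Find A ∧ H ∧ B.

Common lower bounds of {A, H, B}: M, W.
The greatest among these is M.

M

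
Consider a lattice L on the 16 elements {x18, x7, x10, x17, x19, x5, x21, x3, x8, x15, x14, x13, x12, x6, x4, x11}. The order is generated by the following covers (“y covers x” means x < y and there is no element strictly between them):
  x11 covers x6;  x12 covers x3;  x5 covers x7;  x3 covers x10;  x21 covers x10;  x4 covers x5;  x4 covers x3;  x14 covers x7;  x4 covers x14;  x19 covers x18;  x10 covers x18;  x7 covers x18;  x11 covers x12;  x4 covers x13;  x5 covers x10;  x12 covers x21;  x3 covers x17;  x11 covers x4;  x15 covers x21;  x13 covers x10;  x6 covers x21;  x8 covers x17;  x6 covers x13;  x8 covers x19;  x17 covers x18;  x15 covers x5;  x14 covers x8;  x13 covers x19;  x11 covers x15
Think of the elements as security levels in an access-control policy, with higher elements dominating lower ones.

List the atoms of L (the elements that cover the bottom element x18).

x10, x17, x19, x7

The atoms are exactly the elements that cover x18: x10, x17, x19, x7.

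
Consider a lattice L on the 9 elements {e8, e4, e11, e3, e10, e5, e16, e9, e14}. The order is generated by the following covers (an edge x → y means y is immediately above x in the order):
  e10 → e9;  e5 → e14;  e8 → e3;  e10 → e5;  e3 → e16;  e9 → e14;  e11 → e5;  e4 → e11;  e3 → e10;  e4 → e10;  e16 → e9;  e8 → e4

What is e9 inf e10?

Common lower bounds of {e9, e10}: e10, e3, e4, e8.
The greatest among these is e10.

e10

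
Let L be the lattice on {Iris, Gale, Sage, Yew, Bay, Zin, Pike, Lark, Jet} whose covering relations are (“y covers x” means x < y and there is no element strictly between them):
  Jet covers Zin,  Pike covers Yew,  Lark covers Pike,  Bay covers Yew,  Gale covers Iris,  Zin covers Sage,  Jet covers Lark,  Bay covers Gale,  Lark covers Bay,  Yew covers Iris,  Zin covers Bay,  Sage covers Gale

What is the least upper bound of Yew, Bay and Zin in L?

Zin

Common upper bounds of {Yew, Bay, Zin}: Jet, Zin.
The least among these is Zin.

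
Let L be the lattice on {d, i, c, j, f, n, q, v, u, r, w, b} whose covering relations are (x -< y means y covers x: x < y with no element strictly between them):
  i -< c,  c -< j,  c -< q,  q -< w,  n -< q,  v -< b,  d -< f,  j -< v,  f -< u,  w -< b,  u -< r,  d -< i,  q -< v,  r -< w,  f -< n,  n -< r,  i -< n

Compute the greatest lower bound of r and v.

n

Common lower bounds of {r, v}: d, f, i, n.
The greatest among these is n.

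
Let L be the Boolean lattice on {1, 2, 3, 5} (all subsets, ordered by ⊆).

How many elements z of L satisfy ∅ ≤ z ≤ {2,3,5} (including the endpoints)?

The interval [∅, {2,3,5}] = {{2,3,5}, {2,3}, {2,5}, {2}, {3,5}, {3}, {5}, ∅}, which has 8 elements.

8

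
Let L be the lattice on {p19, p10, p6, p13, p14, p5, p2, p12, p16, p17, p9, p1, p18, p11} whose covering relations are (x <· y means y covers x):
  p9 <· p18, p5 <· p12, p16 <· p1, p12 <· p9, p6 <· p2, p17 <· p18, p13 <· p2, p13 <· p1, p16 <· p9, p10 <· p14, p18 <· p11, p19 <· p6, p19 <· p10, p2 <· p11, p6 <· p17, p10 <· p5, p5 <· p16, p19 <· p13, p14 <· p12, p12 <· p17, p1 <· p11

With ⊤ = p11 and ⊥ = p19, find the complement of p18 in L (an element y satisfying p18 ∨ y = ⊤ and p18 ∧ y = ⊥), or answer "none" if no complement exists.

p13

Need y with p18 ∨ y = p11 and p18 ∧ y = p19.
Checking each element gives: p13.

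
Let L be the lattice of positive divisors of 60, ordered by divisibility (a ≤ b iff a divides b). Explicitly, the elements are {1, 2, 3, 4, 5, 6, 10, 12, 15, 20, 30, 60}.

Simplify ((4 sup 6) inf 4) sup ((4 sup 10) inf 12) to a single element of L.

4

4 ∨ 6 = 12
12 ∧ 4 = 4
4 ∨ 10 = 20
20 ∧ 12 = 4
4 ∨ 4 = 4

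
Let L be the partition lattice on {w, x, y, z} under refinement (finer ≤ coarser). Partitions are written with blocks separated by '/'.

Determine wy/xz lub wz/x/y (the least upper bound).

wxyz

Common upper bounds of {wy/xz, wz/x/y}: wxyz.
The least among these is wxyz.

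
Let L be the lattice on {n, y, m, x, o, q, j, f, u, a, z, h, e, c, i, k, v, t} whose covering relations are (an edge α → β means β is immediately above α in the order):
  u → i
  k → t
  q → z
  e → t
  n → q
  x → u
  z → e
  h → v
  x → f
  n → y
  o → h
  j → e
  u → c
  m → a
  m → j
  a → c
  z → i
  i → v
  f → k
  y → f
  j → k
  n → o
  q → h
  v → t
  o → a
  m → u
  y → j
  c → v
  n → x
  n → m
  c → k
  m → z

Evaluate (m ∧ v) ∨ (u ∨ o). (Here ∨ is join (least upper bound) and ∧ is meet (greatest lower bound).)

c

m ∧ v = m
u ∨ o = c
m ∨ c = c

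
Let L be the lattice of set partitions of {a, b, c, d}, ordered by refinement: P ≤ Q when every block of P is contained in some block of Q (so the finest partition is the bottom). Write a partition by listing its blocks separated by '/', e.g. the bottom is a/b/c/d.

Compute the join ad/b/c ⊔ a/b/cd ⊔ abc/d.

abcd

The join of ad/b/c, a/b/cd, abc/d merges any blocks that overlap across the partitions, giving abcd.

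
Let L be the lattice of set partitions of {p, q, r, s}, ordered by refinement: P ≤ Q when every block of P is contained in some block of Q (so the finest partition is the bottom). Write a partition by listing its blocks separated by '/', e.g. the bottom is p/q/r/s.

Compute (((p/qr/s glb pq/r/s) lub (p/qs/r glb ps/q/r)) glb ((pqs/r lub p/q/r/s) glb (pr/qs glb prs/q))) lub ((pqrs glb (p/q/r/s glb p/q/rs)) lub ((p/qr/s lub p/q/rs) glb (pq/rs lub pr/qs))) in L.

p/qrs

p/qr/s ∧ pq/r/s = p/q/r/s
p/qs/r ∧ ps/q/r = p/q/r/s
p/q/r/s ∨ p/q/r/s = p/q/r/s
pqs/r ∨ p/q/r/s = pqs/r
pr/qs ∧ prs/q = pr/q/s
pqs/r ∧ pr/q/s = p/q/r/s
p/q/r/s ∧ p/q/r/s = p/q/r/s
p/q/r/s ∧ p/q/rs = p/q/r/s
pqrs ∧ p/q/r/s = p/q/r/s
p/qr/s ∨ p/q/rs = p/qrs
pq/rs ∨ pr/qs = pqrs
p/qrs ∧ pqrs = p/qrs
p/q/r/s ∨ p/qrs = p/qrs
p/q/r/s ∨ p/qrs = p/qrs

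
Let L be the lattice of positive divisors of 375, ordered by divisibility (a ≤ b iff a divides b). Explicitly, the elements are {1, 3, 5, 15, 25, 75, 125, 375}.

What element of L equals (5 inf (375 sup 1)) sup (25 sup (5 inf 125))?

375 ∨ 1 = 375
5 ∧ 375 = 5
5 ∧ 125 = 5
25 ∨ 5 = 25
5 ∨ 25 = 25

25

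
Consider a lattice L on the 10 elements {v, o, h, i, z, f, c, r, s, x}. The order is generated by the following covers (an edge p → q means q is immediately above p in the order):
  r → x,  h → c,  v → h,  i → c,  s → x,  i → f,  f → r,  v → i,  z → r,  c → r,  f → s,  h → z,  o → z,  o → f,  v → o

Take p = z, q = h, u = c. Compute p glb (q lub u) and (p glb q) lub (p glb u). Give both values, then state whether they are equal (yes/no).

h; h; yes

q lub u = c, so p glb (q lub u) = z glb c = h.
p glb q = h and p glb u = h, so (p glb q) lub (p glb u) = h lub h = h.
Equal: yes.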